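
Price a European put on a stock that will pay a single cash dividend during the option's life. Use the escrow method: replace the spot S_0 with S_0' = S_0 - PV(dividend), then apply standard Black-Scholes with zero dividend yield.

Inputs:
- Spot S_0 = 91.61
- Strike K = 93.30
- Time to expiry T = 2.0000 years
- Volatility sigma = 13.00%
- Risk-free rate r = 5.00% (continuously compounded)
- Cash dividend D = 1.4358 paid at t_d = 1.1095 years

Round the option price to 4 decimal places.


PV(D) = D * exp(-r * t_d) = 1.4358 * 0.94603567 = 1.35831802
S_0' = S_0 - PV(D) = 91.6100 - 1.35831802 = 90.25168198
d1 = (ln(S_0'/K) + (r + sigma^2/2)*T) / (sigma*sqrt(T)) = 0.45517076
d2 = d1 - sigma*sqrt(T) = 0.27132300
exp(-rT) = 0.90483742
N(-d1) = 0.32449320; N(-d2) = 0.39307131
P = K * exp(-rT) * N(-d2) - S_0' * N(-d1) = 93.3000 * 0.90483742 * 0.39307131 - 90.25168198 * 0.32449320 = 3.8975

Answer: Price = 3.8975


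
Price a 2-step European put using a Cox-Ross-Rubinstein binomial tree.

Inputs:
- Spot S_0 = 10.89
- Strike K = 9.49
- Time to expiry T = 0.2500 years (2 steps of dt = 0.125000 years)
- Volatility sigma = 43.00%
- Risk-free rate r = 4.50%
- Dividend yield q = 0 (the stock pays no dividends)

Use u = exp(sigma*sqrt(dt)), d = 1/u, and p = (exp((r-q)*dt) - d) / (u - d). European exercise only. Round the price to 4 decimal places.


dt = T/N = 0.125000
u = exp(sigma*sqrt(dt)) = 1.164193; d = 1/u = 0.858964
p = (exp((r-q)*dt) - d) / (u - d) = 0.480547
Discount per step: exp(-r*dt) = 0.994391
Stock lattice S(k, i) with i counting down-moves:
  k=0: S(0,0) = 10.8900
  k=1: S(1,0) = 12.6781; S(1,1) = 9.3541
  k=2: S(2,0) = 14.7597; S(2,1) = 10.8900; S(2,2) = 8.0349
Terminal payoffs V(N, i) = max(K - S_T, 0):
  V(2,0) = 0.000000; V(2,1) = 0.000000; V(2,2) = 1.455144
Backward induction: V(k, i) = exp(-r*dt) * [p * V(k+1, i) + (1-p) * V(k+1, i+1)].
  V(1,0) = exp(-r*dt) * [p*0.000000 + (1-p)*0.000000] = 0.000000
  V(1,1) = exp(-r*dt) * [p*0.000000 + (1-p)*1.455144] = 0.751640
  V(0,0) = exp(-r*dt) * [p*0.000000 + (1-p)*0.751640] = 0.388252

Answer: Price = V(0,0) = 0.3883


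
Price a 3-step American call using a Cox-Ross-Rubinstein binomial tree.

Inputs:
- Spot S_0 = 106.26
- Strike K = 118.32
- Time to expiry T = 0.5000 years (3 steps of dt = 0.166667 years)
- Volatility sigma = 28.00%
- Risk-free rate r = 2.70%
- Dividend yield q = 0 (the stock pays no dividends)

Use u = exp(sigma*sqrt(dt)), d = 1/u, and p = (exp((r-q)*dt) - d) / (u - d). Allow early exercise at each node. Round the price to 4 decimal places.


dt = T/N = 0.166667
u = exp(sigma*sqrt(dt)) = 1.121099; d = 1/u = 0.891982
p = (exp((r-q)*dt) - d) / (u - d) = 0.491139
Discount per step: exp(-r*dt) = 0.995510
Stock lattice S(k, i) with i counting down-moves:
  k=0: S(0,0) = 106.2600
  k=1: S(1,0) = 119.1280; S(1,1) = 94.7820
  k=2: S(2,0) = 133.5543; S(2,1) = 106.2600; S(2,2) = 84.5438
  k=3: S(3,0) = 149.7276; S(3,1) = 119.1280; S(3,2) = 94.7820; S(3,3) = 75.4115
Terminal payoffs V(N, i) = max(S_T - K, 0):
  V(3,0) = 31.407576; V(3,1) = 0.807988; V(3,2) = 0.000000; V(3,3) = 0.000000
Backward induction: V(k, i) = exp(-r*dt) * [p * V(k+1, i) + (1-p) * V(k+1, i+1)]; then take max(V_cont, immediate exercise) for American.
  V(2,0) = exp(-r*dt) * [p*31.407576 + (1-p)*0.807988] = 15.765521; exercise = 15.234277; V(2,0) = max -> 15.765521
  V(2,1) = exp(-r*dt) * [p*0.807988 + (1-p)*0.000000] = 0.395052; exercise = 0.000000; V(2,1) = max -> 0.395052
  V(2,2) = exp(-r*dt) * [p*0.000000 + (1-p)*0.000000] = 0.000000; exercise = 0.000000; V(2,2) = max -> 0.000000
  V(1,0) = exp(-r*dt) * [p*15.765521 + (1-p)*0.395052] = 7.908414; exercise = 0.807988; V(1,0) = max -> 7.908414
  V(1,1) = exp(-r*dt) * [p*0.395052 + (1-p)*0.000000] = 0.193154; exercise = 0.000000; V(1,1) = max -> 0.193154
  V(0,0) = exp(-r*dt) * [p*7.908414 + (1-p)*0.193154] = 3.964535; exercise = 0.000000; V(0,0) = max -> 3.964535

Answer: Price = V(0,0) = 3.9645


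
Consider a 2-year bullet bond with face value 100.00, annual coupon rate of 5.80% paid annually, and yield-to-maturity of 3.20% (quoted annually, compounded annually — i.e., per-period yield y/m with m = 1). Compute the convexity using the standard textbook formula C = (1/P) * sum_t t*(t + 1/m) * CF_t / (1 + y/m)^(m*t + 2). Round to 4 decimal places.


Coupon per period c = face * coupon_rate / m = 5.800000
Periods per year m = 1; per-period yield y/m = 0.032000
Number of cashflows N = 2
Cashflows (t years, CF_t, discount factor 1/(1+y/m)^(m*t), PV):
  t = 1.0000: CF_t = 5.800000, DF = 0.968992, PV = 5.620155
  t = 2.0000: CF_t = 105.800000, DF = 0.938946, PV = 99.340484
Price P = sum_t PV_t = 104.960639
Convexity numerator sum_t t*(t + 1/m) * CF_t / (1+y/m)^(m*t + 2):
  t = 1.0000: term = 10.554044
  t = 2.0000: term = 559.652089
Convexity = (1/P) * sum = 570.206133 / 104.960639 = 5.432571

Answer: Convexity = 5.4326


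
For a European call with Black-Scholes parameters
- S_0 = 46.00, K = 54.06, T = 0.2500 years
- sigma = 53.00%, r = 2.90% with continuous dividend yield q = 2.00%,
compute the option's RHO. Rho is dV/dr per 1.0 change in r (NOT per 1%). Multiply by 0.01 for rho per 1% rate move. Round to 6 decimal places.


Answer: Rho = 3.108777

Derivation:
d1 = -0.4682665825; d2 = -0.7332665825
phi(d1) = 0.3575159404; exp(-qT) = 0.9950124792; exp(-rT) = 0.9927762179
N(d2) = 0.2316979263
Rho = K*T*exp(-rT)*N(d2) = 54.0600 * 0.2500 * 0.9927762179 * 0.2316979263 = 3.108777


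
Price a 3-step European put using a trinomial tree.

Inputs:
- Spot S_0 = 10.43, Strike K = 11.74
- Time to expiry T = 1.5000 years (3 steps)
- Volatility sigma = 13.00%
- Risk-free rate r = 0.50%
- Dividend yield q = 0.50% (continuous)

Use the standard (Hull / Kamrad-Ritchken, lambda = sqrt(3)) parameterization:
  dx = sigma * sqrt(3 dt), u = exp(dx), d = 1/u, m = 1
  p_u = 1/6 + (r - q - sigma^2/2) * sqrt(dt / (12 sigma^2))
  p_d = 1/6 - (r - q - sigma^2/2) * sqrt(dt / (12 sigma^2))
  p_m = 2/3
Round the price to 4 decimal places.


Answer: Price = V(0,0) = 1.5458

Derivation:
dt = T/N = 0.500000; dx = sigma*sqrt(3*dt) = 0.159217
u = exp(dx) = 1.172592; d = 1/u = 0.852811
p_u = 0.153399, p_m = 0.666667, p_d = 0.179935
Discount per step: exp(-r*dt) = 0.997503
Stock lattice S(k, j) with j the centered position index:
  k=0: S(0,+0) = 10.4300
  k=1: S(1,-1) = 8.8948; S(1,+0) = 10.4300; S(1,+1) = 12.2301
  k=2: S(2,-2) = 7.5856; S(2,-1) = 8.8948; S(2,+0) = 10.4300; S(2,+1) = 12.2301; S(2,+2) = 14.3410
  k=3: S(3,-3) = 6.4691; S(3,-2) = 7.5856; S(3,-1) = 8.8948; S(3,+0) = 10.4300; S(3,+1) = 12.2301; S(3,+2) = 14.3410; S(3,+3) = 16.8161
Terminal payoffs V(N, j) = max(K - S_T, 0):
  V(3,-3) = 5.270908; V(3,-2) = 4.154393; V(3,-1) = 2.845177; V(3,+0) = 1.310000; V(3,+1) = 0.000000; V(3,+2) = 0.000000; V(3,+3) = 0.000000
Backward induction: V(k, j) = exp(-r*dt) * [p_u * V(k+1, j+1) + p_m * V(k+1, j) + p_d * V(k+1, j-1)]
  V(2,-2) = exp(-r*dt) * [p_u*2.845177 + p_m*4.154393 + p_d*5.270908] = 4.144088
  V(2,-1) = exp(-r*dt) * [p_u*1.310000 + p_m*2.845177 + p_d*4.154393] = 2.838152
  V(2,+0) = exp(-r*dt) * [p_u*0.000000 + p_m*1.310000 + p_d*2.845177] = 1.381821
  V(2,+1) = exp(-r*dt) * [p_u*0.000000 + p_m*0.000000 + p_d*1.310000] = 0.235126
  V(2,+2) = exp(-r*dt) * [p_u*0.000000 + p_m*0.000000 + p_d*0.000000] = 0.000000
  V(1,-1) = exp(-r*dt) * [p_u*1.381821 + p_m*2.838152 + p_d*4.144088] = 2.842621
  V(1,+0) = exp(-r*dt) * [p_u*0.235126 + p_m*1.381821 + p_d*2.838152] = 1.464299
  V(1,+1) = exp(-r*dt) * [p_u*0.000000 + p_m*0.235126 + p_d*1.381821] = 0.404376
  V(0,+0) = exp(-r*dt) * [p_u*0.404376 + p_m*1.464299 + p_d*2.842621] = 1.545846


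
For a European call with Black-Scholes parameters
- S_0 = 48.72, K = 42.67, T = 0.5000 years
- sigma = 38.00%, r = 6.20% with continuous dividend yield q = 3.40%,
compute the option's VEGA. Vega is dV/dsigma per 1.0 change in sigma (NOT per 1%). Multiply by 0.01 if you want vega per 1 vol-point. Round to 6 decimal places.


Answer: Vega = 10.723476

Derivation:
d1 = 0.6799149013; d2 = 0.4112143245
phi(d1) = 0.3166112274; exp(-qT) = 0.9831436846; exp(-rT) = 0.9694755731
Vega = S * exp(-qT) * phi(d1) * sqrt(T) = 48.7200 * 0.9831436846 * 0.3166112274 * 0.7071067812 = 10.723476


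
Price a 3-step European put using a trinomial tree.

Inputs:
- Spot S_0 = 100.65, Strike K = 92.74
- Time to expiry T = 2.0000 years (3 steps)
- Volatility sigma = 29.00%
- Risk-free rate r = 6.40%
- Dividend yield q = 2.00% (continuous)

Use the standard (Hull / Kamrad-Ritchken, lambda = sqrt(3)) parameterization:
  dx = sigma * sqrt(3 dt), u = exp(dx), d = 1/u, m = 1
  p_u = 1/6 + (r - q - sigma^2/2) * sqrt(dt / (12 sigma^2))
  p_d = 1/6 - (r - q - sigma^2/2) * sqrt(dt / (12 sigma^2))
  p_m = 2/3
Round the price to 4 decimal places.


dt = T/N = 0.666667; dx = sigma*sqrt(3*dt) = 0.410122
u = exp(dx) = 1.507002; d = 1/u = 0.663569
p_u = 0.168252, p_m = 0.666667, p_d = 0.165082
Discount per step: exp(-r*dt) = 0.958231
Stock lattice S(k, j) with j the centered position index:
  k=0: S(0,+0) = 100.6500
  k=1: S(1,-1) = 66.7883; S(1,+0) = 100.6500; S(1,+1) = 151.6797
  k=2: S(2,-2) = 44.3186; S(2,-1) = 66.7883; S(2,+0) = 100.6500; S(2,+1) = 151.6797; S(2,+2) = 228.5815
  k=3: S(3,-3) = 29.4085; S(3,-2) = 44.3186; S(3,-1) = 66.7883; S(3,+0) = 100.6500; S(3,+1) = 151.6797; S(3,+2) = 228.5815; S(3,+3) = 344.4727
Terminal payoffs V(N, j) = max(K - S_T, 0):
  V(3,-3) = 63.331512; V(3,-2) = 48.421363; V(3,-1) = 25.951747; V(3,+0) = 0.000000; V(3,+1) = 0.000000; V(3,+2) = 0.000000; V(3,+3) = 0.000000
Backward induction: V(k, j) = exp(-r*dt) * [p_u * V(k+1, j+1) + p_m * V(k+1, j) + p_d * V(k+1, j-1)]
  V(2,-2) = exp(-r*dt) * [p_u*25.951747 + p_m*48.421363 + p_d*63.331512] = 45.134785
  V(2,-1) = exp(-r*dt) * [p_u*0.000000 + p_m*25.951747 + p_d*48.421363] = 24.238110
  V(2,+0) = exp(-r*dt) * [p_u*0.000000 + p_m*0.000000 + p_d*25.951747] = 4.105214
  V(2,+1) = exp(-r*dt) * [p_u*0.000000 + p_m*0.000000 + p_d*0.000000] = 0.000000
  V(2,+2) = exp(-r*dt) * [p_u*0.000000 + p_m*0.000000 + p_d*0.000000] = 0.000000
  V(1,-1) = exp(-r*dt) * [p_u*4.105214 + p_m*24.238110 + p_d*45.134785] = 23.285370
  V(1,+0) = exp(-r*dt) * [p_u*0.000000 + p_m*4.105214 + p_d*24.238110] = 6.456635
  V(1,+1) = exp(-r*dt) * [p_u*0.000000 + p_m*0.000000 + p_d*4.105214] = 0.649389
  V(0,+0) = exp(-r*dt) * [p_u*0.649389 + p_m*6.456635 + p_d*23.285370] = 7.912757

Answer: Price = V(0,0) = 7.9128


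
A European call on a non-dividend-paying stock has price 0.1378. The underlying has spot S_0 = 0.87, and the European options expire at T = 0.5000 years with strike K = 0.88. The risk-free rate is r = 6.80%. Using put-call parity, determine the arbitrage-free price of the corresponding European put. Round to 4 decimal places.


Put-call parity: C - P = S_0 * exp(-qT) - K * exp(-rT).
S_0 * exp(-qT) = 0.8700 * 1.00000000 = 0.87000000
K * exp(-rT) = 0.8800 * 0.96657150 = 0.85058292
P = C - S*exp(-qT) + K*exp(-rT)
P = 0.1378 - 0.87000000 + 0.85058292 = 0.1184

Answer: Put price = 0.1184


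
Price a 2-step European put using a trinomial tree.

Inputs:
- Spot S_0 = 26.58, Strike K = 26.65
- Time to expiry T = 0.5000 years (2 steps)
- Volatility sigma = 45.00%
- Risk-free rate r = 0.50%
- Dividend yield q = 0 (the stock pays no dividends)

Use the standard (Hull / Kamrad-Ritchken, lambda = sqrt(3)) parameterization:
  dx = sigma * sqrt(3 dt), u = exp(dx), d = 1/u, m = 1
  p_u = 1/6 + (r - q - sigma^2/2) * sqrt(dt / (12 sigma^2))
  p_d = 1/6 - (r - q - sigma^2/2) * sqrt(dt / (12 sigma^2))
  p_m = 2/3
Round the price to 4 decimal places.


dt = T/N = 0.250000; dx = sigma*sqrt(3*dt) = 0.389711
u = exp(dx) = 1.476555; d = 1/u = 0.677252
p_u = 0.135794, p_m = 0.666667, p_d = 0.197539
Discount per step: exp(-r*dt) = 0.998751
Stock lattice S(k, j) with j the centered position index:
  k=0: S(0,+0) = 26.5800
  k=1: S(1,-1) = 18.0014; S(1,+0) = 26.5800; S(1,+1) = 39.2468
  k=2: S(2,-2) = 12.1915; S(2,-1) = 18.0014; S(2,+0) = 26.5800; S(2,+1) = 39.2468; S(2,+2) = 57.9501
Terminal payoffs V(N, j) = max(K - S_T, 0):
  V(2,-2) = 14.458534; V(2,-1) = 8.648634; V(2,+0) = 0.070000; V(2,+1) = 0.000000; V(2,+2) = 0.000000
Backward induction: V(k, j) = exp(-r*dt) * [p_u * V(k+1, j+1) + p_m * V(k+1, j) + p_d * V(k+1, j-1)]
  V(1,-1) = exp(-r*dt) * [p_u*0.070000 + p_m*8.648634 + p_d*14.458534] = 8.620602
  V(1,+0) = exp(-r*dt) * [p_u*0.000000 + p_m*0.070000 + p_d*8.648634] = 1.752916
  V(1,+1) = exp(-r*dt) * [p_u*0.000000 + p_m*0.000000 + p_d*0.070000] = 0.013810
  V(0,+0) = exp(-r*dt) * [p_u*0.013810 + p_m*1.752916 + p_d*8.620602] = 2.869800

Answer: Price = V(0,0) = 2.8698


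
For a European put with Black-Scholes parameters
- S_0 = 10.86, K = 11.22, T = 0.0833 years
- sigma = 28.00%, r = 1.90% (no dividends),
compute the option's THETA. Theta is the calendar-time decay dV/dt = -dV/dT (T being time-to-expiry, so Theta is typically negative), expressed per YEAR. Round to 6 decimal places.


d1 = -0.3435532669; d2 = -0.4243661372
phi(d1) = 0.3760801638; exp(-qT) = 1.0000000000; exp(-rT) = 0.9984185518
Theta = -S*exp(-qT)*phi(d1)*sigma/(2*sqrt(T)) + r*K*exp(-rT)*N(-d2) - q*S*exp(-qT)*N(-d1)
N(-d1) = 0.6344088624; N(-d2) = 0.6643505937; sqrt(T) = 0.2886173938
Term 1 = -10.8600 * 1.0000000000 * 0.3760801638 * 0.2800 / (2 * 0.2886173938) = -1.9811428324
Term 2 = 0.0190 * 11.2200 * 0.9984185518 * 0.6643505937 = 0.1414022850
Term 3 = 0 (no dividend yield, q = 0)
Theta = -1.9811428324 + (0.1414022850) + (0.0000000000) = -1.839741

Answer: Theta = -1.839741


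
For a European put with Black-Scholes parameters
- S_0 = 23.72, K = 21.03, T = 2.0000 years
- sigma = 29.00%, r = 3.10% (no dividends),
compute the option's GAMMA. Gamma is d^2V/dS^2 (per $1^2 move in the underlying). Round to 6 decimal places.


Answer: Gamma = 0.033206

Derivation:
d1 = 0.6497301483; d2 = 0.2396082152
phi(d1) = 0.3230290034; exp(-qT) = 1.0000000000; exp(-rT) = 0.9398828868
Gamma = exp(-qT) * phi(d1) / (S * sigma * sqrt(T)) = 1.0000000000 * 0.3230290034 / (23.7200 * 0.2900 * 1.4142135624) = 0.033206


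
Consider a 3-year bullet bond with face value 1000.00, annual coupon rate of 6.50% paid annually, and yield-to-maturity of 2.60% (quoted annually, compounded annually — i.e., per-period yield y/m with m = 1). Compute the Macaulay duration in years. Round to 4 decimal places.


Coupon per period c = face * coupon_rate / m = 65.000000
Periods per year m = 1; per-period yield y/m = 0.026000
Number of cashflows N = 3
Cashflows (t years, CF_t, discount factor 1/(1+y/m)^(m*t), PV):
  t = 1.0000: CF_t = 65.000000, DF = 0.974659, PV = 63.352827
  t = 2.0000: CF_t = 65.000000, DF = 0.949960, PV = 61.747394
  t = 3.0000: CF_t = 1065.000000, DF = 0.925887, PV = 986.069499
Price P = sum_t PV_t = 1111.169720
Macaulay numerator sum_t t * PV_t:
  t * PV_t at t = 1.0000: 63.352827
  t * PV_t at t = 2.0000: 123.494789
  t * PV_t at t = 3.0000: 2958.208497
Macaulay duration D = (sum_t t * PV_t) / P = 3145.056112 / 1111.169720 = 2.830401

Answer: Macaulay duration = 2.8304 years


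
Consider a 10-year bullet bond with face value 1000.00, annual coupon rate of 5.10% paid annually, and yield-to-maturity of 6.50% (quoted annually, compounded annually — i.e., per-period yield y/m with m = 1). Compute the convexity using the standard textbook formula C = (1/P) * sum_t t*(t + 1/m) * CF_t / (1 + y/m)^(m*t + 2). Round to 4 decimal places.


Answer: Convexity = 71.0724

Derivation:
Coupon per period c = face * coupon_rate / m = 51.000000
Periods per year m = 1; per-period yield y/m = 0.065000
Number of cashflows N = 10
Cashflows (t years, CF_t, discount factor 1/(1+y/m)^(m*t), PV):
  t = 1.0000: CF_t = 51.000000, DF = 0.938967, PV = 47.887324
  t = 2.0000: CF_t = 51.000000, DF = 0.881659, PV = 44.964623
  t = 3.0000: CF_t = 51.000000, DF = 0.827849, PV = 42.220304
  t = 4.0000: CF_t = 51.000000, DF = 0.777323, PV = 39.643478
  t = 5.0000: CF_t = 51.000000, DF = 0.729881, PV = 37.223923
  t = 6.0000: CF_t = 51.000000, DF = 0.685334, PV = 34.952040
  t = 7.0000: CF_t = 51.000000, DF = 0.643506, PV = 32.818817
  t = 8.0000: CF_t = 51.000000, DF = 0.604231, PV = 30.815791
  t = 9.0000: CF_t = 51.000000, DF = 0.567353, PV = 28.935015
  t = 10.0000: CF_t = 1051.000000, DF = 0.532726, PV = 559.895063
Price P = sum_t PV_t = 899.356377
Convexity numerator sum_t t*(t + 1/m) * CF_t / (1+y/m)^(m*t + 2):
  t = 1.0000: term = 84.440607
  t = 2.0000: term = 237.860866
  t = 3.0000: term = 446.687072
  t = 4.0000: term = 699.040801
  t = 5.0000: term = 984.564509
  t = 6.0000: term = 1294.263204
  t = 7.0000: term = 1620.360819
  t = 8.0000: term = 1956.170002
  t = 9.0000: term = 2295.974181
  t = 10.0000: term = 54300.034796
Convexity = (1/P) * sum = 63919.396857 / 899.356377 = 71.072379


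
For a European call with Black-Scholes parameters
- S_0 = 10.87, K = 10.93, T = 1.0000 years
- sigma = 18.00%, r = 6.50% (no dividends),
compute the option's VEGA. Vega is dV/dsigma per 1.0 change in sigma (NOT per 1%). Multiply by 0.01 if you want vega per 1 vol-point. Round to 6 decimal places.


Answer: Vega = 3.969521

Derivation:
d1 = 0.4205299941; d2 = 0.2405299941
phi(d1) = 0.3651813238; exp(-qT) = 1.0000000000; exp(-rT) = 0.9370674634
Vega = S * exp(-qT) * phi(d1) * sqrt(T) = 10.8700 * 1.0000000000 * 0.3651813238 * 1.0000000000 = 3.969521


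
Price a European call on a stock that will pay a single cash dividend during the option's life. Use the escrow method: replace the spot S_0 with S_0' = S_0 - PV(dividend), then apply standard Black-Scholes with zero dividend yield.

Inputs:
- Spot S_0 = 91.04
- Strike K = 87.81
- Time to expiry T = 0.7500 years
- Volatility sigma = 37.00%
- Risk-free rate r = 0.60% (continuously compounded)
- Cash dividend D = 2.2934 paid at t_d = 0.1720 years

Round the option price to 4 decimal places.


PV(D) = D * exp(-r * t_d) = 2.2934 * 0.99896853 = 2.29103443
S_0' = S_0 - PV(D) = 91.0400 - 2.29103443 = 88.74896557
d1 = (ln(S_0'/K) + (r + sigma^2/2)*T) / (sigma*sqrt(T)) = 0.20745251
d2 = d1 - sigma*sqrt(T) = -0.11297689
exp(-rT) = 0.99551011
N(d1) = 0.58217176; N(d2) = 0.45502444
C = S_0' * N(d1) - K * exp(-rT) * N(d2) = 88.74896557 * 0.58217176 - 87.8100 * 0.99551011 * 0.45502444 = 11.8908

Answer: Price = 11.8908


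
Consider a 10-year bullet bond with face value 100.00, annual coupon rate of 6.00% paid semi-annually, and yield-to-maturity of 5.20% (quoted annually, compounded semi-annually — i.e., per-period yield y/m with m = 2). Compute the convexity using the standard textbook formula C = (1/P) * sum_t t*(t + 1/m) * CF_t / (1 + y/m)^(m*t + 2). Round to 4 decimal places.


Answer: Convexity = 70.2742

Derivation:
Coupon per period c = face * coupon_rate / m = 3.000000
Periods per year m = 2; per-period yield y/m = 0.026000
Number of cashflows N = 20
Cashflows (t years, CF_t, discount factor 1/(1+y/m)^(m*t), PV):
  t = 0.5000: CF_t = 3.000000, DF = 0.974659, PV = 2.923977
  t = 1.0000: CF_t = 3.000000, DF = 0.949960, PV = 2.849880
  t = 1.5000: CF_t = 3.000000, DF = 0.925887, PV = 2.777661
  t = 2.0000: CF_t = 3.000000, DF = 0.902424, PV = 2.707272
  t = 2.5000: CF_t = 3.000000, DF = 0.879555, PV = 2.638666
  t = 3.0000: CF_t = 3.000000, DF = 0.857266, PV = 2.571799
  t = 3.5000: CF_t = 3.000000, DF = 0.835542, PV = 2.506627
  t = 4.0000: CF_t = 3.000000, DF = 0.814369, PV = 2.443106
  t = 4.5000: CF_t = 3.000000, DF = 0.793732, PV = 2.381195
  t = 5.0000: CF_t = 3.000000, DF = 0.773618, PV = 2.320853
  t = 5.5000: CF_t = 3.000000, DF = 0.754013, PV = 2.262040
  t = 6.0000: CF_t = 3.000000, DF = 0.734906, PV = 2.204717
  t = 6.5000: CF_t = 3.000000, DF = 0.716282, PV = 2.148847
  t = 7.0000: CF_t = 3.000000, DF = 0.698131, PV = 2.094393
  t = 7.5000: CF_t = 3.000000, DF = 0.680440, PV = 2.041319
  t = 8.0000: CF_t = 3.000000, DF = 0.663197, PV = 1.989590
  t = 8.5000: CF_t = 3.000000, DF = 0.646390, PV = 1.939171
  t = 9.0000: CF_t = 3.000000, DF = 0.630010, PV = 1.890030
  t = 9.5000: CF_t = 3.000000, DF = 0.614045, PV = 1.842135
  t = 10.0000: CF_t = 103.000000, DF = 0.598484, PV = 61.643886
Price P = sum_t PV_t = 106.177164
Convexity numerator sum_t t*(t + 1/m) * CF_t / (1+y/m)^(m*t + 2):
  t = 0.5000: term = 1.388830
  t = 1.0000: term = 4.060907
  t = 1.5000: term = 7.915999
  t = 2.0000: term = 12.858997
  t = 2.5000: term = 18.799703
  t = 3.0000: term = 25.652616
  t = 3.5000: term = 33.336734
  t = 4.0000: term = 41.775355
  t = 4.5000: term = 50.895901
  t = 5.0000: term = 60.629728
  t = 5.5000: term = 70.911962
  t = 6.0000: term = 81.681332
  t = 6.5000: term = 92.880007
  t = 7.0000: term = 104.453449
  t = 7.5000: term = 116.350264
  t = 8.0000: term = 128.522059
  t = 8.5000: term = 140.923310
  t = 9.0000: term = 153.511231
  t = 9.5000: term = 166.245647
  t = 10.0000: term = 6148.718161
Convexity = (1/P) * sum = 7461.512192 / 106.177164 = 70.274171


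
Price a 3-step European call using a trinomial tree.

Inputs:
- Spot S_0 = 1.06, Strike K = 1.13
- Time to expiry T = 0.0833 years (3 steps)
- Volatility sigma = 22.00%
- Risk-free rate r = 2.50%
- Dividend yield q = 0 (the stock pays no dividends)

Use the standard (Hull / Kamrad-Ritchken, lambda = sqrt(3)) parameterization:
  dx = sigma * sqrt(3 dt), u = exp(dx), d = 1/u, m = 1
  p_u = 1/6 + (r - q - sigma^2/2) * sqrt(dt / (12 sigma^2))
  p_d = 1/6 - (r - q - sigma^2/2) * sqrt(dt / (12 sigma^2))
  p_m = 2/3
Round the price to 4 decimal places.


Answer: Price = V(0,0) = 0.0048

Derivation:
dt = T/N = 0.027767; dx = sigma*sqrt(3*dt) = 0.063496
u = exp(dx) = 1.065555; d = 1/u = 0.938478
p_u = 0.166842, p_m = 0.666667, p_d = 0.166492
Discount per step: exp(-r*dt) = 0.999306
Stock lattice S(k, j) with j the centered position index:
  k=0: S(0,+0) = 1.0600
  k=1: S(1,-1) = 0.9948; S(1,+0) = 1.0600; S(1,+1) = 1.1295
  k=2: S(2,-2) = 0.9336; S(2,-1) = 0.9948; S(2,+0) = 1.0600; S(2,+1) = 1.1295; S(2,+2) = 1.2035
  k=3: S(3,-3) = 0.8761; S(3,-2) = 0.9336; S(3,-1) = 0.9948; S(3,+0) = 1.0600; S(3,+1) = 1.1295; S(3,+2) = 1.2035; S(3,+3) = 1.2824
Terminal payoffs V(N, j) = max(S_T - K, 0):
  V(3,-3) = 0.000000; V(3,-2) = 0.000000; V(3,-1) = 0.000000; V(3,+0) = 0.000000; V(3,+1) = 0.000000; V(3,+2) = 0.073532; V(3,+3) = 0.152430
Backward induction: V(k, j) = exp(-r*dt) * [p_u * V(k+1, j+1) + p_m * V(k+1, j) + p_d * V(k+1, j-1)]
  V(2,-2) = exp(-r*dt) * [p_u*0.000000 + p_m*0.000000 + p_d*0.000000] = 0.000000
  V(2,-1) = exp(-r*dt) * [p_u*0.000000 + p_m*0.000000 + p_d*0.000000] = 0.000000
  V(2,+0) = exp(-r*dt) * [p_u*0.000000 + p_m*0.000000 + p_d*0.000000] = 0.000000
  V(2,+1) = exp(-r*dt) * [p_u*0.073532 + p_m*0.000000 + p_d*0.000000] = 0.012260
  V(2,+2) = exp(-r*dt) * [p_u*0.152430 + p_m*0.073532 + p_d*0.000000] = 0.074401
  V(1,-1) = exp(-r*dt) * [p_u*0.000000 + p_m*0.000000 + p_d*0.000000] = 0.000000
  V(1,+0) = exp(-r*dt) * [p_u*0.012260 + p_m*0.000000 + p_d*0.000000] = 0.002044
  V(1,+1) = exp(-r*dt) * [p_u*0.074401 + p_m*0.012260 + p_d*0.000000] = 0.020572
  V(0,+0) = exp(-r*dt) * [p_u*0.020572 + p_m*0.002044 + p_d*0.000000] = 0.004792


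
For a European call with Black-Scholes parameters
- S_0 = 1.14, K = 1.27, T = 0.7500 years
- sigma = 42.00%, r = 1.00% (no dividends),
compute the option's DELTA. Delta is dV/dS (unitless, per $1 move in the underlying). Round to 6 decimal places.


Answer: Delta = 0.462393

Derivation:
d1 = -0.0944067711; d2 = -0.4581374407
phi(d1) = 0.3971684216; exp(-qT) = 1.0000000000; exp(-rT) = 0.9925280548
N(d1) = 0.4623930186
Delta = exp(-qT) * N(d1) = 1.0000000000 * 0.4623930186 = 0.462393


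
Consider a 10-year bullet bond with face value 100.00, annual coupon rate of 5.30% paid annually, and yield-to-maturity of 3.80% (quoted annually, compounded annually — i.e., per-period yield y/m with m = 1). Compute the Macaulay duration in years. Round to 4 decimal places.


Coupon per period c = face * coupon_rate / m = 5.300000
Periods per year m = 1; per-period yield y/m = 0.038000
Number of cashflows N = 10
Cashflows (t years, CF_t, discount factor 1/(1+y/m)^(m*t), PV):
  t = 1.0000: CF_t = 5.300000, DF = 0.963391, PV = 5.105973
  t = 2.0000: CF_t = 5.300000, DF = 0.928122, PV = 4.919049
  t = 3.0000: CF_t = 5.300000, DF = 0.894145, PV = 4.738968
  t = 4.0000: CF_t = 5.300000, DF = 0.861411, PV = 4.565480
  t = 5.0000: CF_t = 5.300000, DF = 0.829876, PV = 4.398343
  t = 6.0000: CF_t = 5.300000, DF = 0.799495, PV = 4.237325
  t = 7.0000: CF_t = 5.300000, DF = 0.770227, PV = 4.082201
  t = 8.0000: CF_t = 5.300000, DF = 0.742030, PV = 3.932756
  t = 9.0000: CF_t = 5.300000, DF = 0.714865, PV = 3.788783
  t = 10.0000: CF_t = 105.300000, DF = 0.688694, PV = 72.519506
Price P = sum_t PV_t = 112.288384
Macaulay numerator sum_t t * PV_t:
  t * PV_t at t = 1.0000: 5.105973
  t * PV_t at t = 2.0000: 9.838098
  t * PV_t at t = 3.0000: 14.216905
  t * PV_t at t = 4.0000: 18.261920
  t * PV_t at t = 5.0000: 21.991715
  t * PV_t at t = 6.0000: 25.423948
  t * PV_t at t = 7.0000: 28.575408
  t * PV_t at t = 8.0000: 31.462051
  t * PV_t at t = 9.0000: 34.099044
  t * PV_t at t = 10.0000: 725.195058
Macaulay duration D = (sum_t t * PV_t) / P = 914.170121 / 112.288384 = 8.141271

Answer: Macaulay duration = 8.1413 years


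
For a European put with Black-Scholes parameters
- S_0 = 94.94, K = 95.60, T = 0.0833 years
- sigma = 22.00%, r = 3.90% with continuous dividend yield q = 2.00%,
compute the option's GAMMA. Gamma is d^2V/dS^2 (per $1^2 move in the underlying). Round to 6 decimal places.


Answer: Gamma = 0.065977

Derivation:
d1 = -0.0524309567; d2 = -0.1159267833
phi(d1) = 0.3983943099; exp(-qT) = 0.9983353870; exp(-rT) = 0.9967565713
Gamma = exp(-qT) * phi(d1) / (S * sigma * sqrt(T)) = 0.9983353870 * 0.3983943099 / (94.9400 * 0.2200 * 0.2886173938) = 0.065977


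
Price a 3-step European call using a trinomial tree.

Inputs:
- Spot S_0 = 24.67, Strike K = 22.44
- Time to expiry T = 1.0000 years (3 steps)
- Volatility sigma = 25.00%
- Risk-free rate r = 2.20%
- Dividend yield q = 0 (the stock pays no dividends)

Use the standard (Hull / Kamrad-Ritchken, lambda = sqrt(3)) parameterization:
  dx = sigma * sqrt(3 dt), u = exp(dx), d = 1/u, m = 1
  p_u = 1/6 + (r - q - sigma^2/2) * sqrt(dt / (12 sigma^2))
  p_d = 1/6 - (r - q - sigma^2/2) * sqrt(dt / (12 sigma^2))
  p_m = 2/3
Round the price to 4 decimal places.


Answer: Price = V(0,0) = 3.9822

Derivation:
dt = T/N = 0.333333; dx = sigma*sqrt(3*dt) = 0.250000
u = exp(dx) = 1.284025; d = 1/u = 0.778801
p_u = 0.160500, p_m = 0.666667, p_d = 0.172833
Discount per step: exp(-r*dt) = 0.992693
Stock lattice S(k, j) with j the centered position index:
  k=0: S(0,+0) = 24.6700
  k=1: S(1,-1) = 19.2130; S(1,+0) = 24.6700; S(1,+1) = 31.6769
  k=2: S(2,-2) = 14.9631; S(2,-1) = 19.2130; S(2,+0) = 24.6700; S(2,+1) = 31.6769; S(2,+2) = 40.6740
  k=3: S(3,-3) = 11.6533; S(3,-2) = 14.9631; S(3,-1) = 19.2130; S(3,+0) = 24.6700; S(3,+1) = 31.6769; S(3,+2) = 40.6740; S(3,+3) = 52.2264
Terminal payoffs V(N, j) = max(S_T - K, 0):
  V(3,-3) = 0.000000; V(3,-2) = 0.000000; V(3,-1) = 0.000000; V(3,+0) = 2.230000; V(3,+1) = 9.236907; V(3,+2) = 18.233954; V(3,+3) = 29.786390
Backward induction: V(k, j) = exp(-r*dt) * [p_u * V(k+1, j+1) + p_m * V(k+1, j) + p_d * V(k+1, j-1)]
  V(2,-2) = exp(-r*dt) * [p_u*0.000000 + p_m*0.000000 + p_d*0.000000] = 0.000000
  V(2,-1) = exp(-r*dt) * [p_u*2.230000 + p_m*0.000000 + p_d*0.000000] = 0.355300
  V(2,+0) = exp(-r*dt) * [p_u*9.236907 + p_m*2.230000 + p_d*0.000000] = 2.947496
  V(2,+1) = exp(-r*dt) * [p_u*18.233954 + p_m*9.236907 + p_d*2.230000] = 9.400714
  V(2,+2) = exp(-r*dt) * [p_u*29.786390 + p_m*18.233954 + p_d*9.236907] = 18.397718
  V(1,-1) = exp(-r*dt) * [p_u*2.947496 + p_m*0.355300 + p_d*0.000000] = 0.704752
  V(1,+0) = exp(-r*dt) * [p_u*9.400714 + p_m*2.947496 + p_d*0.355300] = 3.509389
  V(1,+1) = exp(-r*dt) * [p_u*18.397718 + p_m*9.400714 + p_d*2.947496] = 9.658314
  V(0,+0) = exp(-r*dt) * [p_u*9.658314 + p_m*3.509389 + p_d*0.704752] = 3.982247


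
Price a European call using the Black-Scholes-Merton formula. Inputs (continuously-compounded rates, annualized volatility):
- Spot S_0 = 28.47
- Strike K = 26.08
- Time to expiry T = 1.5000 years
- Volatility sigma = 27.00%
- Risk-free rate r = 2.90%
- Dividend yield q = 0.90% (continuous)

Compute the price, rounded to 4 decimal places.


Answer: Price = 5.2591

Derivation:
d1 = (ln(S/K) + (r - q + 0.5*sigma^2) * T) / (sigma * sqrt(T)) = 0.52121865
d2 = d1 - sigma * sqrt(T) = 0.19053753
exp(-rT) = 0.95743255; exp(-qT) = 0.98659072
C = S_0 * exp(-qT) * N(d1) - K * exp(-rT) * N(d2)
N(d1) = 0.69889277; N(d2) = 0.57555603
C = 28.4700 * 0.98659072 * 0.69889277 - 26.0800 * 0.95743255 * 0.57555603 = 5.2591


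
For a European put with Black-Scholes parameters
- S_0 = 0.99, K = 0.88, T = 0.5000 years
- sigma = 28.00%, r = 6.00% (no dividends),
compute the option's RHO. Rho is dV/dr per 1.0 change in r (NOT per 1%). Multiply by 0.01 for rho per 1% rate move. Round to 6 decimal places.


Answer: Rho = -0.110455

Derivation:
d1 = 0.8454119969; d2 = 0.6474220982
phi(d1) = 0.2790681518; exp(-qT) = 1.0000000000; exp(-rT) = 0.9704455335
N(-d2) = 0.2586793989
Rho = -K*T*exp(-rT)*N(-d2) = -0.8800 * 0.5000 * 0.9704455335 * 0.2586793989 = -0.110455


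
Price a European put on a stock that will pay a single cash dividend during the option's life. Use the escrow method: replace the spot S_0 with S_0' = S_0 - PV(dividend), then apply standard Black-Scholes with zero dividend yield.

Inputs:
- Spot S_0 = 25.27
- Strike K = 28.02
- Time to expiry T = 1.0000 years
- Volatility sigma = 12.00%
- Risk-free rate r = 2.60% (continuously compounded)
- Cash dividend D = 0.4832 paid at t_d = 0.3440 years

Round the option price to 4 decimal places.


PV(D) = D * exp(-r * t_d) = 0.4832 * 0.99109588 = 0.47889753
S_0' = S_0 - PV(D) = 25.2700 - 0.47889753 = 24.79110247
d1 = (ln(S_0'/K) + (r + sigma^2/2)*T) / (sigma*sqrt(T)) = -0.74361436
d2 = d1 - sigma*sqrt(T) = -0.86361436
exp(-rT) = 0.97433509
N(-d1) = 0.77144509; N(-d2) = 0.80610011
P = K * exp(-rT) * N(-d2) - S_0' * N(-d1) = 28.0200 * 0.97433509 * 0.80610011 - 24.79110247 * 0.77144509 = 2.8823

Answer: Price = 2.8823


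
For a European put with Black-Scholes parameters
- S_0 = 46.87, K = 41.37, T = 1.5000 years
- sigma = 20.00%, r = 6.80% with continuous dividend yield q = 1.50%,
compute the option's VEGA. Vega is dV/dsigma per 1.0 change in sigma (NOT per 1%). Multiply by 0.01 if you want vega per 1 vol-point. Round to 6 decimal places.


d1 = 0.9566148711; d2 = 0.7116658968
phi(d1) = 0.2524619994; exp(-qT) = 0.9777512372; exp(-rT) = 0.9030295517
Vega = S * exp(-qT) * phi(d1) * sqrt(T) = 46.8700 * 0.9777512372 * 0.2524619994 * 1.2247448714 = 14.169841

Answer: Vega = 14.169841


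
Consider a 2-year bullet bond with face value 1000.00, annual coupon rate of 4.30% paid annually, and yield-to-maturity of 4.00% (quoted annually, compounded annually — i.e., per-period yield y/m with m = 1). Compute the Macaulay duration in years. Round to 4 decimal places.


Coupon per period c = face * coupon_rate / m = 43.000000
Periods per year m = 1; per-period yield y/m = 0.040000
Number of cashflows N = 2
Cashflows (t years, CF_t, discount factor 1/(1+y/m)^(m*t), PV):
  t = 1.0000: CF_t = 43.000000, DF = 0.961538, PV = 41.346154
  t = 2.0000: CF_t = 1043.000000, DF = 0.924556, PV = 964.312130
Price P = sum_t PV_t = 1005.658284
Macaulay numerator sum_t t * PV_t:
  t * PV_t at t = 1.0000: 41.346154
  t * PV_t at t = 2.0000: 1928.624260
Macaulay duration D = (sum_t t * PV_t) / P = 1969.970414 / 1005.658284 = 1.958886

Answer: Macaulay duration = 1.9589 years


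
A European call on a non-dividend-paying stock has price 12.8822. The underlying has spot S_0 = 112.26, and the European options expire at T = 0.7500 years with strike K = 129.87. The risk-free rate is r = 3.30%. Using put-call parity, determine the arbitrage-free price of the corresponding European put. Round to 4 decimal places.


Answer: Put price = 27.3174

Derivation:
Put-call parity: C - P = S_0 * exp(-qT) - K * exp(-rT).
S_0 * exp(-qT) = 112.2600 * 1.00000000 = 112.26000000
K * exp(-rT) = 129.8700 * 0.97555377 = 126.69516811
P = C - S*exp(-qT) + K*exp(-rT)
P = 12.8822 - 112.26000000 + 126.69516811 = 27.3174


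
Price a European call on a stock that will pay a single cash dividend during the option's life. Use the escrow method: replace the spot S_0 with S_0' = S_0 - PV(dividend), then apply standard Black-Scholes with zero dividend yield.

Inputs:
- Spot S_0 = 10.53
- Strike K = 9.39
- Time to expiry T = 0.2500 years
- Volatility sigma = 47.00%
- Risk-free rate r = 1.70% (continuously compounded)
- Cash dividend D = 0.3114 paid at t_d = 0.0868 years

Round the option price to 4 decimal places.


Answer: Price = 1.4140

Derivation:
PV(D) = D * exp(-r * t_d) = 0.3114 * 0.99852549 = 0.31094084
S_0' = S_0 - PV(D) = 10.5300 - 0.31094084 = 10.21905916
d1 = (ln(S_0'/K) + (r + sigma^2/2)*T) / (sigma*sqrt(T)) = 0.49562438
d2 = d1 - sigma*sqrt(T) = 0.26062438
exp(-rT) = 0.99575902
N(d1) = 0.68992028; N(d2) = 0.60280891
C = S_0' * N(d1) - K * exp(-rT) * N(d2) = 10.21905916 * 0.68992028 - 9.3900 * 0.99575902 * 0.60280891 = 1.4140


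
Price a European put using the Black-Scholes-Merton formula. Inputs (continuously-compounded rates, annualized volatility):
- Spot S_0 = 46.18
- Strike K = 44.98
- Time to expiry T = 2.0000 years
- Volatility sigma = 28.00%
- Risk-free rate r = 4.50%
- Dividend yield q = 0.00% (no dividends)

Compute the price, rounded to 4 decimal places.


d1 = (ln(S/K) + (r - q + 0.5*sigma^2) * T) / (sigma * sqrt(T)) = 0.49176463
d2 = d1 - sigma * sqrt(T) = 0.09578483
exp(-rT) = 0.91393119; exp(-qT) = 1.00000000
P = K * exp(-rT) * N(-d2) - S_0 * exp(-qT) * N(-d1)
N(-d1) = 0.31144287; N(-d2) = 0.46184573
P = 44.9800 * 0.91393119 * 0.46184573 - 46.1800 * 1.00000000 * 0.31144287 = 4.6034

Answer: Price = 4.6034


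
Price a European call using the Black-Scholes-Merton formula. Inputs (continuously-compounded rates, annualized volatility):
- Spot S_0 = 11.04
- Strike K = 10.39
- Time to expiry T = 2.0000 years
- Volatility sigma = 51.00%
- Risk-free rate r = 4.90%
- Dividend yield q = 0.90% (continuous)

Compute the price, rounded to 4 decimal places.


d1 = (ln(S/K) + (r - q + 0.5*sigma^2) * T) / (sigma * sqrt(T)) = 0.55567672
d2 = d1 - sigma * sqrt(T) = -0.16557219
exp(-rT) = 0.90664890; exp(-qT) = 0.98216103
C = S_0 * exp(-qT) * N(d1) - K * exp(-rT) * N(d2)
N(d1) = 0.71078406; N(d2) = 0.43424682
C = 11.0400 * 0.98216103 * 0.71078406 - 10.3900 * 0.90664890 * 0.43424682 = 3.6164

Answer: Price = 3.6164


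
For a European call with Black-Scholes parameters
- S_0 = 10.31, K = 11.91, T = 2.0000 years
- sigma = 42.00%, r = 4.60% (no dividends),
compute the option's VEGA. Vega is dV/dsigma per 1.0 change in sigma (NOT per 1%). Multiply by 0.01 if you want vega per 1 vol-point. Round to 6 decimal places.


Answer: Vega = 5.691138

Derivation:
d1 = 0.2089936834; d2 = -0.3849760128
phi(d1) = 0.3903241571; exp(-qT) = 1.0000000000; exp(-rT) = 0.9121051495
Vega = S * exp(-qT) * phi(d1) * sqrt(T) = 10.3100 * 1.0000000000 * 0.3903241571 * 1.4142135624 = 5.691138


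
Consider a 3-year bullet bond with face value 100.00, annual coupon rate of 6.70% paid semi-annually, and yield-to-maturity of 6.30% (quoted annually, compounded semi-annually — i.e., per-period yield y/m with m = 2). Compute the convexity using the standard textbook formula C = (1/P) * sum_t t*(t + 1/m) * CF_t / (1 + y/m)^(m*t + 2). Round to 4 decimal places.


Answer: Convexity = 8.8588

Derivation:
Coupon per period c = face * coupon_rate / m = 3.350000
Periods per year m = 2; per-period yield y/m = 0.031500
Number of cashflows N = 6
Cashflows (t years, CF_t, discount factor 1/(1+y/m)^(m*t), PV):
  t = 0.5000: CF_t = 3.350000, DF = 0.969462, PV = 3.247698
  t = 1.0000: CF_t = 3.350000, DF = 0.939856, PV = 3.148519
  t = 1.5000: CF_t = 3.350000, DF = 0.911155, PV = 3.052370
  t = 2.0000: CF_t = 3.350000, DF = 0.883330, PV = 2.959156
  t = 2.5000: CF_t = 3.350000, DF = 0.856355, PV = 2.868789
  t = 3.0000: CF_t = 103.350000, DF = 0.830204, PV = 85.801541
Price P = sum_t PV_t = 101.078072
Convexity numerator sum_t t*(t + 1/m) * CF_t / (1+y/m)^(m*t + 2):
  t = 0.5000: term = 1.526185
  t = 1.0000: term = 4.438734
  t = 1.5000: term = 8.606368
  t = 2.0000: term = 13.905910
  t = 2.5000: term = 20.221876
  t = 3.0000: term = 846.731900
Convexity = (1/P) * sum = 895.430972 / 101.078072 = 8.858805


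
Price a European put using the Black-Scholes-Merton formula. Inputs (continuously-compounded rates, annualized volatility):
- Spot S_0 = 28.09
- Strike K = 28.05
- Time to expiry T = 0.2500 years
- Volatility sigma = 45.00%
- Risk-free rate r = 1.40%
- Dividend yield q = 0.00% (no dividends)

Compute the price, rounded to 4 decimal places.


d1 = (ln(S/K) + (r - q + 0.5*sigma^2) * T) / (sigma * sqrt(T)) = 0.13438893
d2 = d1 - sigma * sqrt(T) = -0.09061107
exp(-rT) = 0.99650612; exp(-qT) = 1.00000000
P = K * exp(-rT) * N(-d2) - S_0 * exp(-qT) * N(-d1)
N(-d1) = 0.44654752; N(-d2) = 0.53609918
P = 28.0500 * 0.99650612 * 0.53609918 - 28.0900 * 1.00000000 * 0.44654752 = 2.4415

Answer: Price = 2.4415


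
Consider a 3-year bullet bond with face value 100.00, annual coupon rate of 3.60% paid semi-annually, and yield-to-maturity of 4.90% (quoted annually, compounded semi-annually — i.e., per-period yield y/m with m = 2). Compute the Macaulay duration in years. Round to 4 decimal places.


Answer: Macaulay duration = 2.8676 years

Derivation:
Coupon per period c = face * coupon_rate / m = 1.800000
Periods per year m = 2; per-period yield y/m = 0.024500
Number of cashflows N = 6
Cashflows (t years, CF_t, discount factor 1/(1+y/m)^(m*t), PV):
  t = 0.5000: CF_t = 1.800000, DF = 0.976086, PV = 1.756955
  t = 1.0000: CF_t = 1.800000, DF = 0.952744, PV = 1.714939
  t = 1.5000: CF_t = 1.800000, DF = 0.929960, PV = 1.673927
  t = 2.0000: CF_t = 1.800000, DF = 0.907721, PV = 1.633897
  t = 2.5000: CF_t = 1.800000, DF = 0.886013, PV = 1.594824
  t = 3.0000: CF_t = 101.800000, DF = 0.864825, PV = 88.039183
Price P = sum_t PV_t = 96.413724
Macaulay numerator sum_t t * PV_t:
  t * PV_t at t = 0.5000: 0.878477
  t * PV_t at t = 1.0000: 1.714939
  t * PV_t at t = 1.5000: 2.510891
  t * PV_t at t = 2.0000: 3.267794
  t * PV_t at t = 2.5000: 3.987059
  t * PV_t at t = 3.0000: 264.117548
Macaulay duration D = (sum_t t * PV_t) / P = 276.476708 / 96.413724 = 2.867607


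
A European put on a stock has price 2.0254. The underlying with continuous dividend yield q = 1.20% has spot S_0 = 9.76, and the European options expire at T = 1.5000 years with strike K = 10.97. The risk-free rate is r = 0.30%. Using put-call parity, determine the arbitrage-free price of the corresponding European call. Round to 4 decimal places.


Answer: Call price = 0.6905

Derivation:
Put-call parity: C - P = S_0 * exp(-qT) - K * exp(-rT).
S_0 * exp(-qT) = 9.7600 * 0.98216103 = 9.58589168
K * exp(-rT) = 10.9700 * 0.99551011 = 10.92074590
C = P + S*exp(-qT) - K*exp(-rT)
C = 2.0254 + 9.58589168 - 10.92074590 = 0.6905


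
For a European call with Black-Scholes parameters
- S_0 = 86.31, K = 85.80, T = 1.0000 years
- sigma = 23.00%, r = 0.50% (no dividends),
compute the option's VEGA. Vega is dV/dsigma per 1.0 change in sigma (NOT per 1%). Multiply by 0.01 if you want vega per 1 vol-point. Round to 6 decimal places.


d1 = 0.1625063467; d2 = -0.0674936533
phi(d1) = 0.3937092093; exp(-qT) = 1.0000000000; exp(-rT) = 0.9950124792
Vega = S * exp(-qT) * phi(d1) * sqrt(T) = 86.3100 * 1.0000000000 * 0.3937092093 * 1.0000000000 = 33.981042

Answer: Vega = 33.981042


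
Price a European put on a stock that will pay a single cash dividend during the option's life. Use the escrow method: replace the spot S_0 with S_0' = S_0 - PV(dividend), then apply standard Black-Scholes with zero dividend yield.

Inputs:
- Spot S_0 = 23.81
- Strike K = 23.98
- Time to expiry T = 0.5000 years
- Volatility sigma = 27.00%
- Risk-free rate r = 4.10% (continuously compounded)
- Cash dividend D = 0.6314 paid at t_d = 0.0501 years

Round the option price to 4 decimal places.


PV(D) = D * exp(-r * t_d) = 0.6314 * 0.99794801 = 0.63010437
S_0' = S_0 - PV(D) = 23.8100 - 0.63010437 = 23.17989563
d1 = (ln(S_0'/K) + (r + sigma^2/2)*T) / (sigma*sqrt(T)) = 0.02509017
d2 = d1 - sigma*sqrt(T) = -0.16582866
exp(-rT) = 0.97970870
N(-d1) = 0.48999152; N(-d2) = 0.56585411
P = K * exp(-rT) * N(-d2) - S_0' * N(-d1) = 23.9800 * 0.97970870 * 0.56585411 - 23.17989563 * 0.48999152 = 1.9359

Answer: Price = 1.9359


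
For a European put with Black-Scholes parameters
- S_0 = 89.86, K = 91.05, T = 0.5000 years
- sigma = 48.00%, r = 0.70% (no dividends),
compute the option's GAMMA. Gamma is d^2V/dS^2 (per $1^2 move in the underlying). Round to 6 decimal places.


d1 = 0.1412566518; d2 = -0.1981546031
phi(d1) = 0.3949819331; exp(-qT) = 1.0000000000; exp(-rT) = 0.9965061179
Gamma = exp(-qT) * phi(d1) / (S * sigma * sqrt(T)) = 1.0000000000 * 0.3949819331 / (89.8600 * 0.4800 * 0.7071067812) = 0.012950

Answer: Gamma = 0.012950
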